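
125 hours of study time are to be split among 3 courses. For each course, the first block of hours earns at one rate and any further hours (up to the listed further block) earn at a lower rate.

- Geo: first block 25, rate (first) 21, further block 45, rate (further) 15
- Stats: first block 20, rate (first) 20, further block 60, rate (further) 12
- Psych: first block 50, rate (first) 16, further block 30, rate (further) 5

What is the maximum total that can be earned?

2175

Order all 6 blocks by rate: Geo/tier1 21 > Stats/tier1 20 > Psych/tier1 16 > Geo/tier2 15 > Stats/tier2 12 > Psych/tier2 5.
Fill Geo tier1 block (25 at 21) → 100 left.
Stats/tier1 (20): +20 → 80 left.
Psych/tier1 (16): +50 → 30 left.
Geo/tier2: +30 of 45 at 15; pool empty.
Total = 21×25 + 20×20 + 16×50 + 15×30 = 2175.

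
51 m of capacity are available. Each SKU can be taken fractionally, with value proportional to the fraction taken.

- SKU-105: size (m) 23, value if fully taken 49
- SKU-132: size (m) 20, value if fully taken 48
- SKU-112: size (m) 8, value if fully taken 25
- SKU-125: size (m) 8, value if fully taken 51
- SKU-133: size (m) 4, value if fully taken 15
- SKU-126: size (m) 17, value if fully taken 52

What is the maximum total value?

176.6

Sort by value density: SKU-125 51/8≈6.38, SKU-133 15/4≈3.75, SKU-112 25/8≈3.12, SKU-126 52/17≈3.06, SKU-132 48/20≈2.4, SKU-105 49/23≈2.13.
SKU-125: take in full, 8 m for value 51 → 43 left.
SKU-133: take in full, 4 m for value 15 → 39 left.
All 8 m of SKU-112 fit (value 25) → 31 remain.
Take all of SKU-126 (17 m, value 52) → 14 m left.
Only 14 m remain; take 14/20 of SKU-132 for value 48×14/20 = 33.6.
Total value = 176.6.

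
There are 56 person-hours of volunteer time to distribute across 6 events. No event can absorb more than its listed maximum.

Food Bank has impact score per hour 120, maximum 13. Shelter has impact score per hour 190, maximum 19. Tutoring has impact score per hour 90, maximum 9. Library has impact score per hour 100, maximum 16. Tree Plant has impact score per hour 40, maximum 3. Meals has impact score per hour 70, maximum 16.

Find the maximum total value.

7490

Highest impact score per hour first: Shelter 190 > Food Bank 120 > Library 100 > Tutoring 90 > Meals 70 > Tree Plant 40.
Shelter takes 19 to reach its cap of 19 ; 37 left.
Food Bank: +13 to 13 (cap) ; 24 left.
Library takes 16 to reach its cap of 16 ; 8 left.
Tutoring: +8 (room for 9) → 8. Pool exhausted.
Total = 120×13 + 190×19 + 90×8 + 100×16 = 7490.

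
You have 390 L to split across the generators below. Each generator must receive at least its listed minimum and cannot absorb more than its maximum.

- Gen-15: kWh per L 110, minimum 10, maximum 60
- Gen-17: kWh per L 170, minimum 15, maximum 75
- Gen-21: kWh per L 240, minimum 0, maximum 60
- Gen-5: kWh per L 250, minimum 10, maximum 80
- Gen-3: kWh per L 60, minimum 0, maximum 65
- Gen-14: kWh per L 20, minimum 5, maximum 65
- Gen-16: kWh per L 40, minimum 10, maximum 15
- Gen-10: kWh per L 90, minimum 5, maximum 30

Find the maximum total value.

61050

Meeting every minimum uses 10+15+0+10+0+5+10+5 = 55 L, leaving 335.
Order the generators by kWh per L: Gen-5 250 > Gen-21 240 > Gen-17 170 > Gen-15 110 > Gen-10 90 > Gen-3 60 > Gen-16 40 > Gen-14 20.
Gen-5: +70 to 80 (cap) ; 265 left.
Gen-21: +60 to 60 (cap) ; 205 left.
Give Gen-17 60 more to hit its cap of 75 ; 145 left.
Give Gen-15 50 more to hit its cap of 60 ; 95 left.
Gen-10: +25 to 30 (cap) ; 70 left.
Gen-3 takes 65 more to reach its cap of 65 ; 5 left.
Gen-16 takes 5 more to reach its cap of 15 ; 0 left.
Total = 110×60 + 170×75 + 240×60 + 250×80 + 60×65 + 20×5 + 40×15 + 90×30 = 61050.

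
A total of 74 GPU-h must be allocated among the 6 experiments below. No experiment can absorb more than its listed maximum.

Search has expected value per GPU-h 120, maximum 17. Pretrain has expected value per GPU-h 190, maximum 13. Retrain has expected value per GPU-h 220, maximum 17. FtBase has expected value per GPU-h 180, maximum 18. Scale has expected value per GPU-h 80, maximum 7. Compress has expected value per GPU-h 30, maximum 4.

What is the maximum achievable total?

Rank by expected value per GPU-h: Retrain 220 > Pretrain 190 > FtBase 180 > Search 120 > Scale 80 > Compress 30.
Give Retrain 17 to hit its cap of 17 → 57 left.
Pretrain: +13 to 13 (cap) → 44 left.
Give FtBase 18 to hit its cap of 18 → 26 left.
Search takes 17 to reach its cap of 17 → 9 left.
Scale takes 7 to reach its cap of 7 → 2 left.
Compress has room for 4 but only 2 remain, so it gets 2.
Total = 120×17 + 190×13 + 220×17 + 180×18 + 80×7 + 30×2 = 12110.

12110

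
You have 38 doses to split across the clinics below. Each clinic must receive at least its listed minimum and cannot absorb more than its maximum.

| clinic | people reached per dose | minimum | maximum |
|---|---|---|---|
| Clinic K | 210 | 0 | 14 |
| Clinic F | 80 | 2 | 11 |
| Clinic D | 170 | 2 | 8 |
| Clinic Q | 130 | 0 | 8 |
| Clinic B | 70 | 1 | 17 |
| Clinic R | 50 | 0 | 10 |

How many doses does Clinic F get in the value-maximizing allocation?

7

Meeting every minimum uses 0+2+2+0+1+0 = 5 doses, leaving 33.
Highest people reached per dose first: Clinic K 210 > Clinic D 170 > Clinic Q 130 > Clinic F 80 > Clinic B 70 > Clinic R 50.
Clinic K: +14 to 14 (cap) → 19 left.
Clinic D: +6 to 8 (cap) → 13 left.
Clinic Q takes 8 more to reach its cap of 8 → 5 left.
Clinic F has room for 9 more but only 5 remain, so it gets 7.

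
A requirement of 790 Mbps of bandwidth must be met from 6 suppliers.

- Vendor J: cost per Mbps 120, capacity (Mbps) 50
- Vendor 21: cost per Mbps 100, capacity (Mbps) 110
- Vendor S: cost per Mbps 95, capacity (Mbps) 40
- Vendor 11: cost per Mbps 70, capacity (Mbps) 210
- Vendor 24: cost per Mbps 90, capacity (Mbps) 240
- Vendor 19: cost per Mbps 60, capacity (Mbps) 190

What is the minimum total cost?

Cheapest first:
Take 190 from Vendor 19 at 60 ; need 600 more.
Vendor 11 (70): use full 210 ; 390 Mbps to go.
Vendor 24 (90): use full 240 ; 150 Mbps to go.
Vendor S at 95: take all 40 Mbps ; 110 still needed.
Vendor 21 (100): use full 110 ; 0 Mbps to go.
Vendor J: unused.
Cost = 190×60 + 210×70 + 240×90 + 40×95 + 110×100 = 62500.

62500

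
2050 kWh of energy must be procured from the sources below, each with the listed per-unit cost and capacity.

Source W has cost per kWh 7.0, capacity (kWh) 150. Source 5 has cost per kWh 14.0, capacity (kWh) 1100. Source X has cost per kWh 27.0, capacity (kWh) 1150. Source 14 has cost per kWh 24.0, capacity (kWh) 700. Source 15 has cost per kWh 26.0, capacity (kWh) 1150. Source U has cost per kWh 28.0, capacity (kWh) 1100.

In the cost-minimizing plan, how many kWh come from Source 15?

100

Use sources in increasing cost order.
Source W at 7.0: take all 150 kWh ; 1900 still needed.
Source 5 (14.0): use full 1100 ; 800 kWh to go.
Source 14 at 24.0: take all 700 kWh ; 100 still needed.
Take 100 from Source 15 at 26.0 to finish.
Source X, Source U: unused.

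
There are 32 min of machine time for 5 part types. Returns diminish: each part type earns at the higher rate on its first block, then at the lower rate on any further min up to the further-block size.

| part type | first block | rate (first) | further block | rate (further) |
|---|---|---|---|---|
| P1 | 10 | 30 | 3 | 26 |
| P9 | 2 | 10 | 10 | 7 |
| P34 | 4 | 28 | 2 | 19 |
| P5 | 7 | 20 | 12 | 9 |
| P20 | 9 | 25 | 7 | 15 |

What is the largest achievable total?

835

Order all 10 blocks by rate: P1/first 30 > P34/first 28 > P1/second 26 > P20/first 25 > P5/first 20 > P34/second 19 > P20/second 15 > P9/first 10 > P5/second 9 > P9/second 7.
Fill P1 first block (10 at 30) — 22 left.
P34 first at 28: fill all 4 — 18 left.
Fill P1 second block (3 at 26) — 15 left.
P20/first (25): +9 — 6 left.
P5 first at 20: only 6 left, fill 6.
Total = 30×10 + 28×4 + 26×3 + 25×9 + 20×6 = 835.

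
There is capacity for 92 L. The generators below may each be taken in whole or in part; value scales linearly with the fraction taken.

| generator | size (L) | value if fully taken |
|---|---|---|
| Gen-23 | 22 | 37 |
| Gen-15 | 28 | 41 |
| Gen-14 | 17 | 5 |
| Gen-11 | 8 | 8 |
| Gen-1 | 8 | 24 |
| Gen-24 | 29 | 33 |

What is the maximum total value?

140

Sort by value density: Gen-1 24/8≈3, Gen-23 37/22≈1.68, Gen-15 41/28≈1.46, Gen-24 33/29≈1.14, Gen-11 8/8≈1, Gen-14 5/17≈0.294.
Take all of Gen-1 (8 L, value 24) → 84 L left.
Take all of Gen-23 (22 L, value 37) → 62 L left.
Take all of Gen-15 (28 L, value 41) → 34 L left.
Take all of Gen-24 (29 L, value 33) → 5 L left.
Only 5 L remain; take 5/8 of Gen-11 for value 8×5/8 = 5.
Total value = 140.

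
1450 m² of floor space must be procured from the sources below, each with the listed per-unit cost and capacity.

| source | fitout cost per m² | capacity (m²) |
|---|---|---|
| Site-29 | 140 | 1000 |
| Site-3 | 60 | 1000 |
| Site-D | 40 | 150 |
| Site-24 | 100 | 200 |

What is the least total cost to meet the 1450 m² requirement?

Fill from the cheapest source first.
Take 150 from Site-D at 40 → need 1300 more.
Site-3 (60): use full 1000 → 300 m² to go.
Take 200 from Site-24 at 100 → need 100 more.
Take 100 from Site-29 at 140 to finish.
Cost = 150×40 + 1000×60 + 200×100 + 100×140 = 100000.

100000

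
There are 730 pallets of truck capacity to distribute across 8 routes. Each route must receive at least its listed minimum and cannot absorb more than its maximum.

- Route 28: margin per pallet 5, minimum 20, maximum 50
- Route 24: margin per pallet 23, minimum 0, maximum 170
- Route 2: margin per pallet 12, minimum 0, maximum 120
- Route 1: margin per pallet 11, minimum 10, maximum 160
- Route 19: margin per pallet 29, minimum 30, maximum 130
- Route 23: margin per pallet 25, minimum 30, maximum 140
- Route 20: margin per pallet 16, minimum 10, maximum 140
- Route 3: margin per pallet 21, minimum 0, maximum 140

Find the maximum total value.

16250

Meeting every minimum uses 20+0+0+10+30+30+10+0 = 100 pallets, leaving 630.
Highest margin per pallet first: Route 19 29 > Route 23 25 > Route 24 23 > Route 3 21 > Route 20 16 > Route 2 12 > Route 1 11 > Route 28 5.
Give Route 19 100 more to hit its cap of 130 ; 530 left.
Give Route 23 110 more to hit its cap of 140 ; 420 left.
Give Route 24 170 more to hit its cap of 170 ; 250 left.
Route 3 takes 140 more to reach its cap of 140 ; 110 left.
Route 20 has room for 130 more but only 110 remain, so it gets 120.
Total = 5×20 + 23×170 + 11×10 + 29×130 + 25×140 + 16×120 + 21×140 = 16250.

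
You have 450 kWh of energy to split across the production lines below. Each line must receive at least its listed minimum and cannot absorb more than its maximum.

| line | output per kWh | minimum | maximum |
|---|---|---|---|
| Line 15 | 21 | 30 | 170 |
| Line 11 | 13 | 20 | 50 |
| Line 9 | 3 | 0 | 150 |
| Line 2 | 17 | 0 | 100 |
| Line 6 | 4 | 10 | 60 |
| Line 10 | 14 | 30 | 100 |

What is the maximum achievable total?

7440

Meeting every minimum uses 30+20+0+0+10+30 = 90 kWh, leaving 360.
Rank by output per kWh: Line 15 21 > Line 2 17 > Line 10 14 > Line 11 13 > Line 6 4 > Line 9 3.
Line 15: +140 to 170 (cap) ; 220 left.
Line 2 takes 100 more to reach its cap of 100 ; 120 left.
Give Line 10 70 more to hit its cap of 100 ; 50 left.
Give Line 11 30 more to hit its cap of 50 ; 20 left.
Only 20 left; Line 6 takes them to reach 30.
Total = 21×170 + 13×50 + 17×100 + 4×30 + 14×100 = 7440.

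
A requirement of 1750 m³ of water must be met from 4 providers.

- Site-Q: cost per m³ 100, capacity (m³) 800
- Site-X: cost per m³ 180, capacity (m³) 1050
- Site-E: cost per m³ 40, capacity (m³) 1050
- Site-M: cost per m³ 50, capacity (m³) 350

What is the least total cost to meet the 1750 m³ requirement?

Cheapest first:
Take 1050 from Site-E at 40 — need 700 more.
Site-M (50): use full 350 — 350 m³ to go.
Take 350 from Site-Q at 100 to finish.
Site-X: unused.
Cost = 1050×40 + 350×50 + 350×100 = 94500.

94500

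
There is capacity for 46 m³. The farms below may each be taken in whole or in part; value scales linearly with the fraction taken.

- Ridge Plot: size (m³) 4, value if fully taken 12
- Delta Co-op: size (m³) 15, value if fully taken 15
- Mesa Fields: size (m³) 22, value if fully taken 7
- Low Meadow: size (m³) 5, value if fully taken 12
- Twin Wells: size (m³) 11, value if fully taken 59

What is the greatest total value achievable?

101.5

Best value per unit of size first: Twin Wells 59/11≈5.36, Ridge Plot 12/4≈3, Low Meadow 12/5≈2.4, Delta Co-op 15/15≈1, Mesa Fields 7/22≈0.318.
Take all of Twin Wells (11 m³, value 59) → 35 m³ left.
Ridge Plot: take in full, 4 m³ for value 12 → 31 left.
All 5 m³ of Low Meadow fit (value 12) → 26 remain.
Delta Co-op: take in full, 15 m³ for value 15 → 11 left.
11 m³ left: a 11/22 share of Mesa Fields gives 7×11/22 = 3.5.
Total value = 101.5.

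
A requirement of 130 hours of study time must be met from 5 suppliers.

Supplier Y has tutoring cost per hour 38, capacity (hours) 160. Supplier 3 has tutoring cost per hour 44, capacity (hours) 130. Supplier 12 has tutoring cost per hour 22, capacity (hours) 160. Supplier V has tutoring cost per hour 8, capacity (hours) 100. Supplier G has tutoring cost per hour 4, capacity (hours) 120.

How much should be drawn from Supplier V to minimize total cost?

10

Fill from the cheapest supplier first.
Take 120 from Supplier G at 4 ; need 10 more.
Supplier V (8): take the remaining 10 ; done.
Supplier 12, Supplier Y, Supplier 3: unused.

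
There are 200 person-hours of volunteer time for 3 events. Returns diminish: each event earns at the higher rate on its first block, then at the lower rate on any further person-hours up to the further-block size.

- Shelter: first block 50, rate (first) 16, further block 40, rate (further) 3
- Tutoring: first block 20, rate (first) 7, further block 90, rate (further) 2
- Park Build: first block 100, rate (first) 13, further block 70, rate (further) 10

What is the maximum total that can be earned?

Treat each block as its own option and order by rate: Shelter/T1 16 > Park Build/T1 13 > Park Build/T2 10 > Tutoring/T1 7 > Shelter/T2 3 > Tutoring/T2 2.
Shelter/T1 (16): +50 ; 150 left.
Fill Park Build T1 block (100 at 13) ; 50 left.
Park Build T2 at 10: only 50 left, fill 50.
Total = 16×50 + 13×100 + 10×50 = 2600.

2600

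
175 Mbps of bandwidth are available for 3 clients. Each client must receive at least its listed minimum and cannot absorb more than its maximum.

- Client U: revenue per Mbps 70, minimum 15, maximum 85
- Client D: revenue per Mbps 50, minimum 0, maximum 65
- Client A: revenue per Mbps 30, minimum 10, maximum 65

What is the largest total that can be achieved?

Meeting every minimum uses 15+0+10 = 25 Mbps, leaving 150.
Rank by revenue per Mbps: Client U 70 > Client D 50 > Client A 30.
Client U takes 70 more to reach its cap of 85 ; 80 left.
Client D: +65 to 65 (cap) ; 15 left.
Only 15 left; Client A takes them to reach 25.
Total = 70×85 + 50×65 + 30×25 = 9950.

9950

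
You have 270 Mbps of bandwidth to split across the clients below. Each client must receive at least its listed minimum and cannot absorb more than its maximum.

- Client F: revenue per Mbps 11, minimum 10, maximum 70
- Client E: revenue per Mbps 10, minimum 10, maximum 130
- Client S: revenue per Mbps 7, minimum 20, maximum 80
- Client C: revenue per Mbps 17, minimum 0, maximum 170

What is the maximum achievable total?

3900

Meeting every minimum uses 10+10+20+0 = 40 Mbps, leaving 230.
Order the clients by revenue per Mbps: Client C 17 > Client F 11 > Client E 10 > Client S 7.
Client C takes 170 more to reach its cap of 170 — 60 left.
Client F takes 60 more to reach its cap of 70 — 0 left.
Total = 11×70 + 10×10 + 7×20 + 17×170 = 3900.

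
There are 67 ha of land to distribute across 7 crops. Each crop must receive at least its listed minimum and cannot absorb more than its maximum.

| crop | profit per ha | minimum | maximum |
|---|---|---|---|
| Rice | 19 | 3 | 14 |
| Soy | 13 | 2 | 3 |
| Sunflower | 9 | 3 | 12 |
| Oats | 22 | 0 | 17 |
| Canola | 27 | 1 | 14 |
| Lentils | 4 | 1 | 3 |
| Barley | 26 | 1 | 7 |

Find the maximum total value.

1342

Meeting every minimum uses 3+2+3+0+1+1+1 = 11 ha, leaving 56.
Order the crops by profit per ha: Canola 27 > Barley 26 > Oats 22 > Rice 19 > Soy 13 > Sunflower 9 > Lentils 4.
Canola: +13 to 14 (cap) ; 43 left.
Give Barley 6 more to hit its cap of 7 ; 37 left.
Oats: +17 to 17 (cap) ; 20 left.
Give Rice 11 more to hit its cap of 14 ; 9 left.
Soy: +1 to 3 (cap) ; 8 left.
Sunflower: +8 (room for 9) → 11. Pool exhausted.
Total = 19×14 + 13×3 + 9×11 + 22×17 + 27×14 + 4×1 + 26×7 = 1342.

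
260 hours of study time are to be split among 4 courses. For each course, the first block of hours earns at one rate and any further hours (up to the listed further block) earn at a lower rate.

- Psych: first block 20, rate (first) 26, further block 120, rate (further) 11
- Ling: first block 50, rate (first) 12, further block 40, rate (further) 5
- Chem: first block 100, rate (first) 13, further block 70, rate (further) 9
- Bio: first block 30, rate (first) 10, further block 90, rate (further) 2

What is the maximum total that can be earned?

Rank every tier by rate: Psych/first 26 > Chem/first 13 > Ling/first 12 > Psych/second 11 > Bio/first 10 > Chem/second 9 > Ling/second 5 > Bio/second 2.
Fill Psych first block (20 at 26) ; 240 left.
Chem first at 13: fill all 100 ; 140 left.
Ling/first (12): +50 ; 90 left.
Psych/second: +90 of 120 at 11; pool empty.
Total = 26×20 + 13×100 + 12×50 + 11×90 = 3410.

3410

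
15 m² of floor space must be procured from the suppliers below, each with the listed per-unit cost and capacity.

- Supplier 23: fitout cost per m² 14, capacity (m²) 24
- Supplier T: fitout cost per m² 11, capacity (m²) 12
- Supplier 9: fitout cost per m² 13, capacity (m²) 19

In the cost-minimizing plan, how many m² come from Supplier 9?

Fill from the cheapest supplier first.
Take 12 from Supplier T at 11 — need 3 more.
Take 3 from Supplier 9 at 13 to finish.
Supplier 23: unused.

3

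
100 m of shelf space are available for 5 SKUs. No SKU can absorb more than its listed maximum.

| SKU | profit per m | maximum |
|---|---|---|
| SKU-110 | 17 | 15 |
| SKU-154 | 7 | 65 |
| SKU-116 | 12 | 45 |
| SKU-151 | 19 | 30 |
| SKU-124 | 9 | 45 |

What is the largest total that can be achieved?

1455

Highest profit per m first: SKU-151 19 > SKU-110 17 > SKU-116 12 > SKU-124 9 > SKU-154 7.
Give SKU-151 30 to hit its cap of 30 — 70 left.
SKU-110: +15 to 15 (cap) — 55 left.
SKU-116 takes 45 to reach its cap of 45 — 10 left.
SKU-124 has room for 45 but only 10 remain, so it gets 10.
Total = 17×15 + 12×45 + 19×30 + 9×10 = 1455.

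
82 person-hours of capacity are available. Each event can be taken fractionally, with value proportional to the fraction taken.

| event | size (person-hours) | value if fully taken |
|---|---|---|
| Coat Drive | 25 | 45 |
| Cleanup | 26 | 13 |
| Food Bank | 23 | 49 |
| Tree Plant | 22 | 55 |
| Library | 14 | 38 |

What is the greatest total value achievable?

Best value per unit of size first: Library 38/14≈2.71, Tree Plant 55/22≈2.5, Food Bank 49/23≈2.13, Coat Drive 45/25≈1.8, Cleanup 13/26≈0.5.
Library: take in full, 14 person-hours for value 38 ; 68 left.
Tree Plant: take in full, 22 person-hours for value 55 ; 46 left.
All 23 person-hours of Food Bank fit (value 49) ; 23 remain.
23 person-hours left: a 23/25 share of Coat Drive gives 45×23/25 = 41.4.
Total value = 183.4.

183.4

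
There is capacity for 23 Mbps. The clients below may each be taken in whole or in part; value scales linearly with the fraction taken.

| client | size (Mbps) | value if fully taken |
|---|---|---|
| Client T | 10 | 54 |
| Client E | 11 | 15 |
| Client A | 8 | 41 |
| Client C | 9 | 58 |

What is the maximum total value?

132.5

Rank by value-to-size ratio: Client C 58/9≈6.44, Client T 54/10≈5.4, Client A 41/8≈5.12, Client E 15/11≈1.36.
Client C: take in full, 9 Mbps for value 58 ; 14 left.
Client T: take in full, 10 Mbps for value 54 ; 4 left.
Fill the last 4 Mbps with part of Client A: 4/8 of it earns 20.5.
Total value = 132.5.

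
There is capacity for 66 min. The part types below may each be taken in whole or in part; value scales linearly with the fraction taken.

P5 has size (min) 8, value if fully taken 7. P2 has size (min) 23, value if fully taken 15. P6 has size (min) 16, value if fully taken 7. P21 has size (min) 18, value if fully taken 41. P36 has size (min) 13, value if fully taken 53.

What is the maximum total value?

117.75

Rank by value-to-size ratio: P36 53/13≈4.08, P21 41/18≈2.28, P5 7/8≈0.875, P2 15/23≈0.652, P6 7/16≈0.438.
All 13 min of P36 fit (value 53) — 53 remain.
Take all of P21 (18 min, value 41) — 35 min left.
P5: take in full, 8 min for value 7 — 27 left.
All 23 min of P2 fit (value 15) — 4 remain.
Only 4 min remain; take 4/16 of P6 for value 7×4/16 = 1.75.
Total value = 117.75.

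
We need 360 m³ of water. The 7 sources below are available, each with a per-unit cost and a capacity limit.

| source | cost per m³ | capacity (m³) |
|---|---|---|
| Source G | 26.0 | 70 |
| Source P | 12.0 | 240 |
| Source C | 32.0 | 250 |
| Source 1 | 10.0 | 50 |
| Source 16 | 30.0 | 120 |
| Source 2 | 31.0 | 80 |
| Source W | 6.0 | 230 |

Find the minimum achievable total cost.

Cheapest first:
Take 230 from Source W at 6.0 → need 130 more.
Take 50 from Source 1 at 10.0 → need 80 more.
Source P at 12.0: take 80 of its 240 → requirement met.
Source G, Source 16, Source 2, Source C: unused.
Cost = 230×6.0 + 50×10.0 + 80×12.0 = 2840.

2840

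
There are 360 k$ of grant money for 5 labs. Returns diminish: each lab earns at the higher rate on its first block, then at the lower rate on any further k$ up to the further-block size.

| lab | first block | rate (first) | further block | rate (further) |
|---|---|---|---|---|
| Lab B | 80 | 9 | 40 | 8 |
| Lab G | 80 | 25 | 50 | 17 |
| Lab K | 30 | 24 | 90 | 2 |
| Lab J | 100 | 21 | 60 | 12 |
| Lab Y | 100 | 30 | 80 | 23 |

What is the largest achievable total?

Rank every tier by rate: Lab Y/T1 30 > Lab G/T1 25 > Lab K/T1 24 > Lab Y/T2 23 > Lab J/T1 21 > Lab G/T2 17 > Lab J/T2 12 > Lab B/T1 9 > Lab B/T2 8 > Lab K/T2 2.
Fill Lab Y T1 block (100 at 30) → 260 left.
Fill Lab G T1 block (80 at 25) → 180 left.
Lab K T1 at 24: fill all 30 → 150 left.
Fill Lab Y T2 block (80 at 23) → 70 left.
Lab J T1 at 21: only 70 left, fill 70.
Total = 30×100 + 25×80 + 24×30 + 23×80 + 21×70 = 9030.

9030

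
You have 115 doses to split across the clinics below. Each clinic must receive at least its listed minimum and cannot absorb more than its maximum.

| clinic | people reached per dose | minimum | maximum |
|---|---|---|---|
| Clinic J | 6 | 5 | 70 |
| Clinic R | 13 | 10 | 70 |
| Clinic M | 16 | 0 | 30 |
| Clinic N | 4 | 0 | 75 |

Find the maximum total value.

Meeting every minimum uses 5+10+0+0 = 15 doses, leaving 100.
Order the clinics by people reached per dose: Clinic M 16 > Clinic R 13 > Clinic J 6 > Clinic N 4.
Clinic M: +30 to 30 (cap) — 70 left.
Give Clinic R 60 more to hit its cap of 70 — 10 left.
Clinic J: +10 (room for 65) → 15. Pool exhausted.
Total = 6×15 + 13×70 + 16×30 = 1480.

1480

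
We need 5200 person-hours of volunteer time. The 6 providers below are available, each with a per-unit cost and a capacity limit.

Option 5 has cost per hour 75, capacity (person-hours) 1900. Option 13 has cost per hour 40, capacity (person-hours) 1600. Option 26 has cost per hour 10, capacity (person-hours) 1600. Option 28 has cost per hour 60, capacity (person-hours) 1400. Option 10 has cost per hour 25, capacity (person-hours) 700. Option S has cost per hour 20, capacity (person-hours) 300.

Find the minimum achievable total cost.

Use providers in increasing cost order.
Option 26 at 10: take all 1600 person-hours — 3600 still needed.
Option S (20): use full 300 — 3300 person-hours to go.
Option 10 (25): use full 700 — 2600 person-hours to go.
Option 13 at 40: take all 1600 person-hours — 1000 still needed.
Option 28 at 60: take 1000 of its 1400 — requirement met.
Option 5: unused.
Cost = 1600×10 + 300×20 + 700×25 + 1600×40 + 1000×60 = 163500.

163500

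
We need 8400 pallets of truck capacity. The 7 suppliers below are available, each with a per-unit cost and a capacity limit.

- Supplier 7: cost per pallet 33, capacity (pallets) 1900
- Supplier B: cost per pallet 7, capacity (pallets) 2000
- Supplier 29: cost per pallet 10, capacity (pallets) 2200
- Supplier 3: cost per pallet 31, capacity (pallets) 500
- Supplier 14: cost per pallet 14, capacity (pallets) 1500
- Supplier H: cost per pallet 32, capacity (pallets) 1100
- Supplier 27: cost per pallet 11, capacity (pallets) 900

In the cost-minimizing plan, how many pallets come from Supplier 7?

200

Cheapest first:
Supplier B at 7: take all 2000 pallets — 6400 still needed.
Supplier 29 (10): use full 2200 — 4200 pallets to go.
Take 900 from Supplier 27 at 11 — need 3300 more.
Supplier 14 (14): use full 1500 — 1800 pallets to go.
Take 500 from Supplier 3 at 31 — need 1300 more.
Supplier H (32): use full 1100 — 200 pallets to go.
Take 200 from Supplier 7 at 33 to finish.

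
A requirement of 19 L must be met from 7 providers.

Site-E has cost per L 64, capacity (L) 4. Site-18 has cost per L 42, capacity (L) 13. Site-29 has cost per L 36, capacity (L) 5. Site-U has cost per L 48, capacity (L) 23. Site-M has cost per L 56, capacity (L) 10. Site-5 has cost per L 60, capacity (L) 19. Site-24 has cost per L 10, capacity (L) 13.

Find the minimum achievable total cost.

352

Use providers in increasing cost order.
Site-24 at 10: take all 13 L ; 6 still needed.
Take 5 from Site-29 at 36 ; need 1 more.
Site-18 (42): take the remaining 1 ; done.
Site-U, Site-M, Site-5, Site-E: unused.
Cost = 13×10 + 5×36 + 1×42 = 352.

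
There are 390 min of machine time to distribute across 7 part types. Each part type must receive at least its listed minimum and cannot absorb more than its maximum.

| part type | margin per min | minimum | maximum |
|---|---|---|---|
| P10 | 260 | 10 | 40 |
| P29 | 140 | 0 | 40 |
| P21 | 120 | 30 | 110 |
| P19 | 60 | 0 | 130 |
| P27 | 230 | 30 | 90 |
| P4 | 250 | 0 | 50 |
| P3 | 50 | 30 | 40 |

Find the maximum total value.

Meeting every minimum uses 10+0+30+0+30+0+30 = 100 min, leaving 290.
Order the part types by margin per min: P10 260 > P4 250 > P27 230 > P29 140 > P21 120 > P19 60 > P3 50.
P10: +30 to 40 (cap) — 260 left.
Give P4 50 more to hit its cap of 50 — 210 left.
P27: +60 to 90 (cap) — 150 left.
P29 takes 40 more to reach its cap of 40 — 110 left.
P21: +80 to 110 (cap) — 30 left.
Only 30 left; P19 takes them to reach 30.
Total = 260×40 + 140×40 + 120×110 + 60×30 + 230×90 + 250×50 + 50×30 = 65700.

65700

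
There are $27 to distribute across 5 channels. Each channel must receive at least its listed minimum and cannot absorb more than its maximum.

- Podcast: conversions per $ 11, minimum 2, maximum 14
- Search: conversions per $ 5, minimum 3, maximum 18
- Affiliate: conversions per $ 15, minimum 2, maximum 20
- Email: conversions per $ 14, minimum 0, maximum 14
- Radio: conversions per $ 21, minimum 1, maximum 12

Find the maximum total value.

Meeting every minimum uses 2+3+2+0+1 = 8 $, leaving 19.
Rank by conversions per $: Radio 21 > Affiliate 15 > Email 14 > Podcast 11 > Search 5.
Give Radio 11 more to hit its cap of 12 → 8 left.
Only 8 left; Affiliate takes them to reach 10.
Total = 11×2 + 5×3 + 15×10 + 21×12 = 439.

439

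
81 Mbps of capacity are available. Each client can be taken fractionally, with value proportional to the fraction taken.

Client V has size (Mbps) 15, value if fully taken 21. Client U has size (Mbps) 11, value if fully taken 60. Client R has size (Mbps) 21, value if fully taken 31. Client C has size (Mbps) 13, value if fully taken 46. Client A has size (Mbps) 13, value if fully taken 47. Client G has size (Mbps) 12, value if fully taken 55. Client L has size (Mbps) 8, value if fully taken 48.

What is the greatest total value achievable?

291.2

Sort by value density: Client L 48/8≈6, Client U 60/11≈5.45, Client G 55/12≈4.58, Client A 47/13≈3.62, Client C 46/13≈3.54, Client R 31/21≈1.48, Client V 21/15≈1.4.
Take all of Client L (8 Mbps, value 48) — 73 Mbps left.
Take all of Client U (11 Mbps, value 60) — 62 Mbps left.
Client G: take in full, 12 Mbps for value 55 — 50 left.
Take all of Client A (13 Mbps, value 47) — 37 Mbps left.
Take all of Client C (13 Mbps, value 46) — 24 Mbps left.
Client R: take in full, 21 Mbps for value 31 — 3 left.
Fill the last 3 Mbps with part of Client V: 3/15 of it earns 4.2.
Total value = 291.2.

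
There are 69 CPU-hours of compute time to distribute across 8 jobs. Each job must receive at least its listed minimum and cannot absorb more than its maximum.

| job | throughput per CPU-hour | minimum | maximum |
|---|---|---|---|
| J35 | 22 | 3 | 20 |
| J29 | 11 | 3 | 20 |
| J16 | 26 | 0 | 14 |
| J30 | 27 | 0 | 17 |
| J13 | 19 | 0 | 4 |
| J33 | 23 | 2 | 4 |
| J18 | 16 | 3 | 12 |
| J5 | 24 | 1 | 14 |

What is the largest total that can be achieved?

Meeting every minimum uses 3+3+0+0+0+2+3+1 = 12 CPU-hours, leaving 57.
Rank by throughput per CPU-hour: J30 27 > J16 26 > J5 24 > J33 23 > J35 22 > J13 19 > J18 16 > J29 11.
Give J30 17 more to hit its cap of 17 ; 40 left.
J16 takes 14 more to reach its cap of 14 ; 26 left.
J5: +13 to 14 (cap) ; 13 left.
J33 takes 2 more to reach its cap of 4 ; 11 left.
J35 has room for 17 more but only 11 remain, so it gets 14.
Total = 22×14 + 11×3 + 26×14 + 27×17 + 23×4 + 16×3 + 24×14 = 1640.

1640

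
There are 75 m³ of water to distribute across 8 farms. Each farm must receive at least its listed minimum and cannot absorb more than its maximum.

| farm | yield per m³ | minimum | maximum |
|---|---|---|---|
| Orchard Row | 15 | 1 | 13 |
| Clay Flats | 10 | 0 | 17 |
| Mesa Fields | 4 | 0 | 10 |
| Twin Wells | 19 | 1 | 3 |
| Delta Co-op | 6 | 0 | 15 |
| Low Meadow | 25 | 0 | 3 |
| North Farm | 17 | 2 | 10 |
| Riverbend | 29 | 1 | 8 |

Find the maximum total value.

1013

Meeting every minimum uses 1+0+0+1+0+0+2+1 = 5 m³, leaving 70.
Highest yield per m³ first: Riverbend 29 > Low Meadow 25 > Twin Wells 19 > North Farm 17 > Orchard Row 15 > Clay Flats 10 > Delta Co-op 6 > Mesa Fields 4.
Give Riverbend 7 more to hit its cap of 8 → 63 left.
Give Low Meadow 3 more to hit its cap of 3 → 60 left.
Twin Wells takes 2 more to reach its cap of 3 → 58 left.
North Farm: +8 to 10 (cap) → 50 left.
Orchard Row takes 12 more to reach its cap of 13 → 38 left.
Clay Flats: +17 to 17 (cap) → 21 left.
Give Delta Co-op 15 more to hit its cap of 15 → 6 left.
Mesa Fields has room for 10 more but only 6 remain, so it gets 6.
Total = 15×13 + 10×17 + 4×6 + 19×3 + 6×15 + 25×3 + 17×10 + 29×8 = 1013.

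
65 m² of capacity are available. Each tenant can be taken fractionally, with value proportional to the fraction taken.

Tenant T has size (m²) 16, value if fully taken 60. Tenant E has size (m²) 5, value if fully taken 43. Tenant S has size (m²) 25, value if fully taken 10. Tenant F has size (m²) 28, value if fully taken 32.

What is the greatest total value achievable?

141.4

Best value per unit of size first: Tenant E 43/5≈8.6, Tenant T 60/16≈3.75, Tenant F 32/28≈1.14, Tenant S 10/25≈0.4.
All 5 m² of Tenant E fit (value 43) ; 60 remain.
Take all of Tenant T (16 m², value 60) ; 44 m² left.
Take all of Tenant F (28 m², value 32) ; 16 m² left.
Only 16 m² remain; take 16/25 of Tenant S for value 10×16/25 = 6.4.
Total value = 141.4.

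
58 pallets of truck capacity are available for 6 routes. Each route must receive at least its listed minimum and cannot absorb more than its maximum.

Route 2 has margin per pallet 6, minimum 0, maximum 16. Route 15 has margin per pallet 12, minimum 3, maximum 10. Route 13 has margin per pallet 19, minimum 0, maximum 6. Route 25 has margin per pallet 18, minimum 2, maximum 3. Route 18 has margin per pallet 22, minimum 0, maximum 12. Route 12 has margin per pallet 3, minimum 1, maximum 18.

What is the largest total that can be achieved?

681

Meeting every minimum uses 0+3+0+2+0+1 = 6 pallets, leaving 52.
Order the routes by margin per pallet: Route 18 22 > Route 13 19 > Route 25 18 > Route 15 12 > Route 2 6 > Route 12 3.
Route 18: +12 to 12 (cap) → 40 left.
Give Route 13 6 more to hit its cap of 6 → 34 left.
Route 25: +1 to 3 (cap) → 33 left.
Give Route 15 7 more to hit its cap of 10 → 26 left.
Route 2: +16 to 16 (cap) → 10 left.
Route 12: +10 (room for 17) → 11. Pool exhausted.
Total = 6×16 + 12×10 + 19×6 + 18×3 + 22×12 + 3×11 = 681.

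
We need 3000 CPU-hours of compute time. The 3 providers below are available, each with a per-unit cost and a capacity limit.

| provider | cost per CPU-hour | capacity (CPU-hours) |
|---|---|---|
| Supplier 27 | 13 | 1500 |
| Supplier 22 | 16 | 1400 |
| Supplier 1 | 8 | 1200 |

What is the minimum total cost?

Use providers in increasing cost order.
Take 1200 from Supplier 1 at 8 — need 1800 more.
Supplier 27 (13): use full 1500 — 300 CPU-hours to go.
Supplier 22 (16): take the remaining 300 — done.
Cost = 1200×8 + 1500×13 + 300×16 = 33900.

33900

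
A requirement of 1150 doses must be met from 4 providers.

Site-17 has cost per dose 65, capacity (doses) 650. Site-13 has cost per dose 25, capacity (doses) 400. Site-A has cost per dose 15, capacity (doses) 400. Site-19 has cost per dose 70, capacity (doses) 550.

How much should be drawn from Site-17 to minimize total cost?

350

Fill from the cheapest provider first.
Site-A (15): use full 400 — 750 doses to go.
Take 400 from Site-13 at 25 — need 350 more.
Site-17 at 65: take 350 of its 650 — requirement met.
Site-19: unused.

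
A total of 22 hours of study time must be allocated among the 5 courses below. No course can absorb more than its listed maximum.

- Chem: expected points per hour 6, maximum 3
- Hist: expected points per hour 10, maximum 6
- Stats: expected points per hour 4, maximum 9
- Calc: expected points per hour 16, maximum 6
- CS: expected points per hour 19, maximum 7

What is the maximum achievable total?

Highest expected points per hour first: CS 19 > Calc 16 > Hist 10 > Chem 6 > Stats 4.
CS takes 7 to reach its cap of 7 — 15 left.
Give Calc 6 to hit its cap of 6 — 9 left.
Give Hist 6 to hit its cap of 6 — 3 left.
Chem takes 3 to reach its cap of 3 — 0 left.
Total = 6×3 + 10×6 + 16×6 + 19×7 = 307.

307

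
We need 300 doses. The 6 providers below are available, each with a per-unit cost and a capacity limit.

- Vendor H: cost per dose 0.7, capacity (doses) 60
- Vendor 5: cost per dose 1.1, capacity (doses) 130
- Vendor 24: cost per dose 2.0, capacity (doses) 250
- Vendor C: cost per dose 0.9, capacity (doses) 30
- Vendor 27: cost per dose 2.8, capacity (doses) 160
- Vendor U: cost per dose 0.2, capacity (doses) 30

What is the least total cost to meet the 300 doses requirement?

318

Use providers in increasing cost order.
Vendor U at 0.2: take all 30 doses — 270 still needed.
Vendor H at 0.7: take all 60 doses — 210 still needed.
Vendor C at 0.9: take all 30 doses — 180 still needed.
Vendor 5 at 1.1: take all 130 doses — 50 still needed.
Vendor 24 (2.0): take the remaining 50 — done.
Vendor 27: unused.
Cost = 30×0.2 + 60×0.7 + 30×0.9 + 130×1.1 + 50×2.0 = 318.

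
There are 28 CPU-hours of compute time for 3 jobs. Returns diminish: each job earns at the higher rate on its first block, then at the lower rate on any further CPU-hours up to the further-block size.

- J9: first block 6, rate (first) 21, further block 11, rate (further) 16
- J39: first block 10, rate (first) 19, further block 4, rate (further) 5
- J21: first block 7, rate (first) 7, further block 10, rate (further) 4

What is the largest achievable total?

Rank every tier by rate: J9/tier1 21 > J39/tier1 19 > J9/tier2 16 > J21/tier1 7 > J39/tier2 5 > J21/tier2 4.
J9/tier1 (21): +6 ; 22 left.
Fill J39 tier1 block (10 at 19) ; 12 left.
Fill J9 tier2 block (11 at 16) ; 1 left.
J21 tier1 at 7: only 1 left, fill 1.
Total = 21×6 + 19×10 + 16×11 + 7×1 = 499.

499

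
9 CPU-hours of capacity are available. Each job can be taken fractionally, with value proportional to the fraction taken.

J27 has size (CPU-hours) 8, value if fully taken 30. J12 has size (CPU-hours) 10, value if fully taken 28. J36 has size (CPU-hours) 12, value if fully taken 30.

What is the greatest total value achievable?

32.8

Best value per unit of size first: J27 30/8≈3.75, J12 28/10≈2.8, J36 30/12≈2.5.
All 8 CPU-hours of J27 fit (value 30) → 1 remain.
Fill the last 1 CPU-hours with part of J12: 1/10 of it earns 2.8.
Total value = 32.8.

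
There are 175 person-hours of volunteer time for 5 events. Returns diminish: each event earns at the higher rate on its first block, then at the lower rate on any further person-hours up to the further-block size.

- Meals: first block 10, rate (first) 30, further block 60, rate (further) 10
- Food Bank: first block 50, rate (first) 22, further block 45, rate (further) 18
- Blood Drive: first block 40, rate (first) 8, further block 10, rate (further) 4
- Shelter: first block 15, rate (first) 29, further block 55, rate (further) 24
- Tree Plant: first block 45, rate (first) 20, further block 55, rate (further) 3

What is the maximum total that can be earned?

Order all 10 blocks by rate: Meals/first 30 > Shelter/first 29 > Shelter/second 24 > Food Bank/first 22 > Tree Plant/first 20 > Food Bank/second 18 > Meals/second 10 > Blood Drive/first 8 > Blood Drive/second 4 > Tree Plant/second 3.
Fill Meals first block (10 at 30) → 165 left.
Fill Shelter first block (15 at 29) → 150 left.
Shelter/second (24): +55 → 95 left.
Fill Food Bank first block (50 at 22) → 45 left.
Tree Plant/first (20): +45 → 0 left.
Total = 30×10 + 29×15 + 24×55 + 22×50 + 20×45 = 4055.

4055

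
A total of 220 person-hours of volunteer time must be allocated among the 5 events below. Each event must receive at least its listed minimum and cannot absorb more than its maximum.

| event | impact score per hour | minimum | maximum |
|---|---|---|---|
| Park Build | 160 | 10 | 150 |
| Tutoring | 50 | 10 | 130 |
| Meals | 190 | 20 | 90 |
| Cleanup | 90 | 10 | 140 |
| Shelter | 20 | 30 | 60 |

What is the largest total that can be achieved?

31900

Meeting every minimum uses 10+10+20+10+30 = 80 person-hours, leaving 140.
Order the events by impact score per hour: Meals 190 > Park Build 160 > Cleanup 90 > Tutoring 50 > Shelter 20.
Meals takes 70 more to reach its cap of 90 — 70 left.
Park Build has room for 140 more but only 70 remain, so it gets 80.
Total = 160×80 + 50×10 + 190×90 + 90×10 + 20×30 = 31900.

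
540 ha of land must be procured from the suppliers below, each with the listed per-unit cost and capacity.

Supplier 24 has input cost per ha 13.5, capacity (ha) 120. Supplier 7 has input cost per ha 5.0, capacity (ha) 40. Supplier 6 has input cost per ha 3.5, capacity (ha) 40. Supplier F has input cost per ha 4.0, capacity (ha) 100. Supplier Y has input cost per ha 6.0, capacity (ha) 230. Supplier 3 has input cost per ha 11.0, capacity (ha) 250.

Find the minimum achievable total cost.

3550

Cheapest first:
Supplier 6 at 3.5: take all 40 ha — 500 still needed.
Supplier F (4.0): use full 100 — 400 ha to go.
Take 40 from Supplier 7 at 5.0 — need 360 more.
Supplier Y at 6.0: take all 230 ha — 130 still needed.
Supplier 3 at 11.0: take 130 of its 250 — requirement met.
Supplier 24: unused.
Cost = 40×3.5 + 100×4.0 + 40×5.0 + 230×6.0 + 130×11.0 = 3550.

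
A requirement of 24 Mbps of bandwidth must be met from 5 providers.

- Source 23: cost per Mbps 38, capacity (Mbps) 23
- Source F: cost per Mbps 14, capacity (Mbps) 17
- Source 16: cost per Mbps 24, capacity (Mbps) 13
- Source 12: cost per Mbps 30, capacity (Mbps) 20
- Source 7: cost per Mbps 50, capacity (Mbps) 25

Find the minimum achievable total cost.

Fill from the cheapest provider first.
Take 17 from Source F at 14 — need 7 more.
Take 7 from Source 16 at 24 to finish.
Source 12, Source 23, Source 7: unused.
Cost = 17×14 + 7×24 = 406.

406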